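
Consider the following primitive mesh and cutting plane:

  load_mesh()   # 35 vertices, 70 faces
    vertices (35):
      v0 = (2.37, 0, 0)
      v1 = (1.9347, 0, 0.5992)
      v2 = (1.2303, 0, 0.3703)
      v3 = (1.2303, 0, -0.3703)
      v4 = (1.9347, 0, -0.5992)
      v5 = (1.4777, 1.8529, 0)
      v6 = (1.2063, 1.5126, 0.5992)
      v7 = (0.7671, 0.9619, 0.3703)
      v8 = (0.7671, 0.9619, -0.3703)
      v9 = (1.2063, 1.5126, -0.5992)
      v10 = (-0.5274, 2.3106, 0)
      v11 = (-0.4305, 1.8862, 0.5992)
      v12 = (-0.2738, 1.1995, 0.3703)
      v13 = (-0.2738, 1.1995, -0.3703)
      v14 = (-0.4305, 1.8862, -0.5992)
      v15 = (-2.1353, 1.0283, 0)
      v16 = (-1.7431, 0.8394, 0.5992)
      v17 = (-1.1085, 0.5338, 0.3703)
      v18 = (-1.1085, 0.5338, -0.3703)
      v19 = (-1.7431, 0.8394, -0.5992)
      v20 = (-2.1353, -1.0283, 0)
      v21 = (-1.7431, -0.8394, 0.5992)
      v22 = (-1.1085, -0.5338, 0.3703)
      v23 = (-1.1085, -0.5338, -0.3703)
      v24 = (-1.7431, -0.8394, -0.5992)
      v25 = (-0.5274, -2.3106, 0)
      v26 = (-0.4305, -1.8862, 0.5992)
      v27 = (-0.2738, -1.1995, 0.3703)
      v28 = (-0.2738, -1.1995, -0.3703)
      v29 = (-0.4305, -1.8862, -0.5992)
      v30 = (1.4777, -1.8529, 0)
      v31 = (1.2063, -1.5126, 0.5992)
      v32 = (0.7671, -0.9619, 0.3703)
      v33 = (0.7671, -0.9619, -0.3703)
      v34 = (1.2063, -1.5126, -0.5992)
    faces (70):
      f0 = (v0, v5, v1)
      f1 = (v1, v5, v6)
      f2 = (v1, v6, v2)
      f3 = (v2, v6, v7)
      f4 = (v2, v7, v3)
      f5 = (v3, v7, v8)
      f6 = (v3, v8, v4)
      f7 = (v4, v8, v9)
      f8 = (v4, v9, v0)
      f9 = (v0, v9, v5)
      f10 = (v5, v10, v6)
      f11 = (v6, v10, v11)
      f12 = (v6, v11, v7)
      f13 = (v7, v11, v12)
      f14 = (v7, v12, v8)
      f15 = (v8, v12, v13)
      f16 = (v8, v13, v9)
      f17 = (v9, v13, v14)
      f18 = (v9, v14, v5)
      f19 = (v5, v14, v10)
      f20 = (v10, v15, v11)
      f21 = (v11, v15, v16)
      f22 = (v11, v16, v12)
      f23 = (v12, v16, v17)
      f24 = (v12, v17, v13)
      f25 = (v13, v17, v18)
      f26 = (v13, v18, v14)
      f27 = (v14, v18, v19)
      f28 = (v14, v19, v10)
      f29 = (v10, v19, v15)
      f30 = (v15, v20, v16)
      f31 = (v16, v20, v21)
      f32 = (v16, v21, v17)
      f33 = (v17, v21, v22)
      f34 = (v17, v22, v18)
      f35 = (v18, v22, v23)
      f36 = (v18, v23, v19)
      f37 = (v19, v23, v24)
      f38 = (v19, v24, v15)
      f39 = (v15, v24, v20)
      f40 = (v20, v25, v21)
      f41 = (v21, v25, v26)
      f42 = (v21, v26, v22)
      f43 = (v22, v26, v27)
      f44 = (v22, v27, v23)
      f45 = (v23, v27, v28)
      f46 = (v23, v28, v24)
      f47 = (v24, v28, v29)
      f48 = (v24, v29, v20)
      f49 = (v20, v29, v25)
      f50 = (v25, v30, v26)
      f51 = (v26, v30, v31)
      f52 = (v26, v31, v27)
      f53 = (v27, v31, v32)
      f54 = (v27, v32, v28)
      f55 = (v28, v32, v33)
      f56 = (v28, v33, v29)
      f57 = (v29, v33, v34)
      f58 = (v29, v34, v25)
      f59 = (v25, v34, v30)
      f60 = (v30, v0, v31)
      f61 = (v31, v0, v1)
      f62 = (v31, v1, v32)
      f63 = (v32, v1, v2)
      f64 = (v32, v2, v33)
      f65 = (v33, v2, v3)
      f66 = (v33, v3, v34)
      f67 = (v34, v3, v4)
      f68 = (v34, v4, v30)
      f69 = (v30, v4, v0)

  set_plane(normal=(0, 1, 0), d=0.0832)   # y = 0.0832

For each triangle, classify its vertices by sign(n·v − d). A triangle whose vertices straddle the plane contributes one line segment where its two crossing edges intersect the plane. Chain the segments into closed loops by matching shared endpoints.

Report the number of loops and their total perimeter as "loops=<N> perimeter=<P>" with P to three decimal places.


Straddling triangles (20 of 70):
  (v0,v5,v1) [-+-] → (2.32993, 0.0832, 0)–(1.91418, 0.0832, 0.572294)  len=0.7074
  (v1,v5,v6) [-++] → (1.91418, 0.0832, 0.572294)–(1.89463, 0.0832, 0.5992)  len=0.0333
  (v1,v6,v2) [-+-] → (1.89463, 0.0832, 0.5992)–(1.22898, 0.0832, 0.382891)  len=0.6999
  (v2,v6,v7) [-++] → (1.22898, 0.0832, 0.382891)–(1.19024, 0.0832, 0.3703)  len=0.0407
  (v2,v7,v3) [-+-] → (1.19024, 0.0832, 0.3703)–(1.19024, 0.0832, -0.306241)  len=0.6765
  (v3,v7,v8) [-++] → (1.19024, 0.0832, -0.306241)–(1.19024, 0.0832, -0.3703)  len=0.0641
  (v3,v8,v4) [-+-] → (1.19024, 0.0832, -0.3703)–(1.83371, 0.0832, -0.579401)  len=0.6766
  (v4,v8,v9) [-++] → (1.83371, 0.0832, -0.579401)–(1.89463, 0.0832, -0.5992)  len=0.0641
  (v4,v9,v0) [-+-] → (1.89463, 0.0832, -0.5992)–(2.30599, 0.0832, -0.0329588)  len=0.6999
  (v0,v9,v5) [-++] → (2.30599, 0.0832, -0.0329588)–(2.32993, 0.0832, 0)  len=0.0407
  (v15,v20,v16) [+-+] → (-2.1353, 0.0832, 0)–(-1.9019, 0.0832, 0.356594)  len=0.4262
  (v16,v20,v21) [+--] → (-1.9019, 0.0832, 0.356594)–(-1.7431, 0.0832, 0.5992)  len=0.2900
  (v16,v21,v17) [+-+] → (-1.7431, 0.0832, 0.5992)–(-1.31674, 0.0832, 0.445411)  len=0.4533
  (v17,v21,v22) [+--] → (-1.31674, 0.0832, 0.445411)–(-1.1085, 0.0832, 0.3703)  len=0.2214
  (v17,v22,v18) [+-+] → (-1.1085, 0.0832, 0.3703)–(-1.1085, 0.0832, -0.0577163)  len=0.4280
  (v18,v22,v23) [+--] → (-1.1085, 0.0832, -0.0577163)–(-1.1085, 0.0832, -0.3703)  len=0.3126
  (v18,v23,v19) [+-+] → (-1.1085, 0.0832, -0.3703)–(-1.39364, 0.0832, -0.473148)  len=0.3031
  (v19,v23,v24) [+--] → (-1.39364, 0.0832, -0.473148)–(-1.7431, 0.0832, -0.5992)  len=0.3715
  (v19,v24,v15) [+-+] → (-1.7431, 0.0832, -0.5992)–(-1.93684, 0.0832, -0.303209)  len=0.3538
  (v15,v24,v20) [+--] → (-1.93684, 0.0832, -0.303209)–(-2.1353, 0.0832, 0)  len=0.3624

Chained into 2 loop(s):
  loop 1: 10 segments, perimeter = 3.7032
  loop 2: 10 segments, perimeter = 3.5221
Total perimeter = 7.225

loops=2 perimeter=7.225


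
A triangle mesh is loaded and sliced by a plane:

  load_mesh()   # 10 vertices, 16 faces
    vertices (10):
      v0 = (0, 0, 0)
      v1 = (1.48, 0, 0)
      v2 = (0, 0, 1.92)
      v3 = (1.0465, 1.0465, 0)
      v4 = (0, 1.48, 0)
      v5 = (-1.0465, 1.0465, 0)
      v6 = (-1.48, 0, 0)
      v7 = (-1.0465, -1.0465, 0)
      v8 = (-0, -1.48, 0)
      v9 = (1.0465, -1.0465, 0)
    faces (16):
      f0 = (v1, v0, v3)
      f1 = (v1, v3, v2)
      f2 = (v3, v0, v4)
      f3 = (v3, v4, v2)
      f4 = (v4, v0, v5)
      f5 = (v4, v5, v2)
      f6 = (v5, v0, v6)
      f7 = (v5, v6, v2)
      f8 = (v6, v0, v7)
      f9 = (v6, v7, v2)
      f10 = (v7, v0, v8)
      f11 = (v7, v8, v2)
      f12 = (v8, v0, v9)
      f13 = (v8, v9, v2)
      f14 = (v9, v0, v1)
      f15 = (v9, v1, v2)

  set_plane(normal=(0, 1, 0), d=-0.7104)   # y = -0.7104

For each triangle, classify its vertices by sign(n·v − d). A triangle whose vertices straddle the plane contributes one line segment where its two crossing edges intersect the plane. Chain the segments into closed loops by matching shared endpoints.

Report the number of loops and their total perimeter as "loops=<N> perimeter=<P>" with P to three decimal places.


Straddling triangles (8 of 16):
  (v6,v0,v7) [++-] → (-0.7104, -0.7104, 0)–(-1.18573, -0.7104, 0)  len=0.4753
  (v6,v7,v2) [+-+] → (-1.18573, -0.7104, 0)–(-0.7104, -0.7104, 0.616638)  len=0.7786
  (v7,v0,v8) [-+-] → (-0.7104, -0.7104, 0)–(0, -0.7104, 0)  len=0.7104
  (v7,v8,v2) [--+] → (0, -0.7104, 0.9984)–(-0.7104, -0.7104, 0.616638)  len=0.8065
  (v8,v0,v9) [-+-] → (0, -0.7104, 0)–(0.7104, -0.7104, 0)  len=0.7104
  (v8,v9,v2) [--+] → (0.7104, -0.7104, 0.616638)–(0, -0.7104, 0.9984)  len=0.8065
  (v9,v0,v1) [-++] → (0.7104, -0.7104, 0)–(1.18573, -0.7104, 0)  len=0.4753
  (v9,v1,v2) [-++] → (1.18573, -0.7104, 0)–(0.7104, -0.7104, 0.616638)  len=0.7786

Chained into 1 loop(s):
  loop 1: 8 segments, perimeter = 5.5416
Total perimeter = 5.542

loops=1 perimeter=5.542


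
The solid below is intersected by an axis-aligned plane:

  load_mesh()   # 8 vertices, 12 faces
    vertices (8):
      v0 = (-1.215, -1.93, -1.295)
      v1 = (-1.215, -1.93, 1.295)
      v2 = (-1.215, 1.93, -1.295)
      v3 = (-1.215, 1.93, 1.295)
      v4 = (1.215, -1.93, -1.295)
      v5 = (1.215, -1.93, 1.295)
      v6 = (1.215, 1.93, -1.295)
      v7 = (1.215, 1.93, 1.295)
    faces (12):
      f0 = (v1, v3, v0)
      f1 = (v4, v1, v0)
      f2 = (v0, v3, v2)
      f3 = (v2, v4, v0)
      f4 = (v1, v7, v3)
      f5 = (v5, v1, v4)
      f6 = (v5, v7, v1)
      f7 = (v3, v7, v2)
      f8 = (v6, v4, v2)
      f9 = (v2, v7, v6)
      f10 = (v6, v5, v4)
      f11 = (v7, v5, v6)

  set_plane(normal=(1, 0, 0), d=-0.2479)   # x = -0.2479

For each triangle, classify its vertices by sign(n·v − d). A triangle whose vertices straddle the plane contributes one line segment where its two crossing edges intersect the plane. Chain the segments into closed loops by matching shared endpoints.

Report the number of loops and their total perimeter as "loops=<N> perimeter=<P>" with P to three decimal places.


loops=1 perimeter=12.900

Straddling triangles (8 of 12):
  (v4,v1,v0) [+--] → (-0.2479, -1.93, 0.264223)–(-0.2479, -1.93, -1.295)  len=1.5592
  (v2,v4,v0) [-+-] → (-0.2479, 0.393784, -1.295)–(-0.2479, -1.93, -1.295)  len=2.3238
  (v1,v7,v3) [-+-] → (-0.2479, -0.393784, 1.295)–(-0.2479, 1.93, 1.295)  len=2.3238
  (v5,v1,v4) [+-+] → (-0.2479, -1.93, 1.295)–(-0.2479, -1.93, 0.264223)  len=1.0308
  (v5,v7,v1) [++-] → (-0.2479, -0.393784, 1.295)–(-0.2479, -1.93, 1.295)  len=1.5362
  (v3,v7,v2) [-+-] → (-0.2479, 1.93, 1.295)–(-0.2479, 1.93, -0.264223)  len=1.5592
  (v6,v4,v2) [++-] → (-0.2479, 0.393784, -1.295)–(-0.2479, 1.93, -1.295)  len=1.5362
  (v2,v7,v6) [-++] → (-0.2479, 1.93, -0.264223)–(-0.2479, 1.93, -1.295)  len=1.0308

Chained into 1 loop(s):
  loop 1: 8 segments, perimeter = 12.9000
Total perimeter = 12.900


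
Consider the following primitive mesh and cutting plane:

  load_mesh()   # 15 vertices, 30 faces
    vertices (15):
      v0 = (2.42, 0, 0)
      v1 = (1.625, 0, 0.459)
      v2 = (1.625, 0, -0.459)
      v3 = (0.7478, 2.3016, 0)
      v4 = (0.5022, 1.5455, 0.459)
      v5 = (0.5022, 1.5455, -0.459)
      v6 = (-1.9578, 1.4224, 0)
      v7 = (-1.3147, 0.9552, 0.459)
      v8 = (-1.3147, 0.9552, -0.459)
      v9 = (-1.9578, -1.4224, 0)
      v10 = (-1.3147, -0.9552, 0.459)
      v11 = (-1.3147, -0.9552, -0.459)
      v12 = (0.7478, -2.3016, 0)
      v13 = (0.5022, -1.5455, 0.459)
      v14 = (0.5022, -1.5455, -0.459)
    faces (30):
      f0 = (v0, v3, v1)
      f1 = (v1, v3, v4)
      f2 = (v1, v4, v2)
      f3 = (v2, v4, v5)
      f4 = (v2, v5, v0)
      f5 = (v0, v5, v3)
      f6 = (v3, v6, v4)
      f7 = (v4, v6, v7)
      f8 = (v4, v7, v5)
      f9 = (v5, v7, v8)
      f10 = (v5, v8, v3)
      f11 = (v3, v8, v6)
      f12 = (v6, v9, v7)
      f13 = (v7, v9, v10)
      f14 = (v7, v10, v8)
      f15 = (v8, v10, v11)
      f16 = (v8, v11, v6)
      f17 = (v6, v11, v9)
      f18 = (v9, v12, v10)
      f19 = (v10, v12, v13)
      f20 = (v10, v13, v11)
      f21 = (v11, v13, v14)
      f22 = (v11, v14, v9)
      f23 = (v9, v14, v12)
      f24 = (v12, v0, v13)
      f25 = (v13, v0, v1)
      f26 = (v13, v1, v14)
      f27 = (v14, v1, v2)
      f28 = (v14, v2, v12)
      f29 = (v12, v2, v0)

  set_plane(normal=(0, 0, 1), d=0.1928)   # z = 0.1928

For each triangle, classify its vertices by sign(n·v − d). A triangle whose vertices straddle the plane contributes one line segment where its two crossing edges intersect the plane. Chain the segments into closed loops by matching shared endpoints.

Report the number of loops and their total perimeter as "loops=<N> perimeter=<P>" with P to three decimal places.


Straddling triangles (20 of 30):
  (v0,v3,v1) [--+] → (1.11626, 1.33483, 0.1928)–(2.08607, 0, 0.1928)  len=1.6499
  (v1,v3,v4) [+-+] → (1.11626, 1.33483, 0.1928)–(0.644637, 1.98401, 0.1928)  len=0.8024
  (v1,v4,v2) [++-] → (0.827788, 1.09734, 0.1928)–(1.625, 0, 0.1928)  len=1.3564
  (v2,v4,v5) [-+-] → (0.827788, 1.09734, 0.1928)–(0.5022, 1.5455, 0.1928)  len=0.5539
  (v3,v6,v4) [--+] → (-0.924493, 1.47411, 0.1928)–(0.644637, 1.98401, 0.1928)  len=1.6499
  (v4,v6,v7) [+-+] → (-0.924493, 1.47411, 0.1928)–(-1.68767, 1.22616, 0.1928)  len=0.8024
  (v4,v7,v5) [++-] → (-0.787839, 1.12637, 0.1928)–(0.5022, 1.5455, 0.1928)  len=1.3564
  (v5,v7,v8) [-+-] → (-0.787839, 1.12637, 0.1928)–(-1.3147, 0.9552, 0.1928)  len=0.5540
  (v6,v9,v7) [--+] → (-1.68767, -0.423704, 0.1928)–(-1.68767, 1.22616, 0.1928)  len=1.6499
  (v7,v9,v10) [+-+] → (-1.68767, -0.423704, 0.1928)–(-1.68767, -1.22616, 0.1928)  len=0.8025
  (v7,v10,v8) [++-] → (-1.3147, -0.401226, 0.1928)–(-1.3147, 0.9552, 0.1928)  len=1.3564
  (v8,v10,v11) [-+-] → (-1.3147, -0.401226, 0.1928)–(-1.3147, -0.9552, 0.1928)  len=0.5540
  (v9,v12,v10) [--+] → (-0.11854, -1.73605, 0.1928)–(-1.68767, -1.22616, 0.1928)  len=1.6499
  (v10,v12,v13) [+-+] → (-0.11854, -1.73605, 0.1928)–(0.644637, -1.98401, 0.1928)  len=0.8024
  (v10,v13,v11) [++-] → (-0.0246614, -1.37433, 0.1928)–(-1.3147, -0.9552, 0.1928)  len=1.3564
  (v11,v13,v14) [-+-] → (-0.0246614, -1.37433, 0.1928)–(0.5022, -1.5455, 0.1928)  len=0.5540
  (v12,v0,v13) [--+] → (1.61444, -0.649177, 0.1928)–(0.644637, -1.98401, 0.1928)  len=1.6499
  (v13,v0,v1) [+-+] → (1.61444, -0.649177, 0.1928)–(2.08607, 0, 0.1928)  len=0.8024
  (v13,v1,v14) [++-] → (1.29941, -0.448161, 0.1928)–(0.5022, -1.5455, 0.1928)  len=1.3564
  (v14,v1,v2) [-+-] → (1.29941, -0.448161, 0.1928)–(1.625, 0, 0.1928)  len=0.5539

Chained into 2 loop(s):
  loop 1: 10 segments, perimeter = 12.2617
  loop 2: 10 segments, perimeter = 9.5518
Total perimeter = 21.813

loops=2 perimeter=21.813


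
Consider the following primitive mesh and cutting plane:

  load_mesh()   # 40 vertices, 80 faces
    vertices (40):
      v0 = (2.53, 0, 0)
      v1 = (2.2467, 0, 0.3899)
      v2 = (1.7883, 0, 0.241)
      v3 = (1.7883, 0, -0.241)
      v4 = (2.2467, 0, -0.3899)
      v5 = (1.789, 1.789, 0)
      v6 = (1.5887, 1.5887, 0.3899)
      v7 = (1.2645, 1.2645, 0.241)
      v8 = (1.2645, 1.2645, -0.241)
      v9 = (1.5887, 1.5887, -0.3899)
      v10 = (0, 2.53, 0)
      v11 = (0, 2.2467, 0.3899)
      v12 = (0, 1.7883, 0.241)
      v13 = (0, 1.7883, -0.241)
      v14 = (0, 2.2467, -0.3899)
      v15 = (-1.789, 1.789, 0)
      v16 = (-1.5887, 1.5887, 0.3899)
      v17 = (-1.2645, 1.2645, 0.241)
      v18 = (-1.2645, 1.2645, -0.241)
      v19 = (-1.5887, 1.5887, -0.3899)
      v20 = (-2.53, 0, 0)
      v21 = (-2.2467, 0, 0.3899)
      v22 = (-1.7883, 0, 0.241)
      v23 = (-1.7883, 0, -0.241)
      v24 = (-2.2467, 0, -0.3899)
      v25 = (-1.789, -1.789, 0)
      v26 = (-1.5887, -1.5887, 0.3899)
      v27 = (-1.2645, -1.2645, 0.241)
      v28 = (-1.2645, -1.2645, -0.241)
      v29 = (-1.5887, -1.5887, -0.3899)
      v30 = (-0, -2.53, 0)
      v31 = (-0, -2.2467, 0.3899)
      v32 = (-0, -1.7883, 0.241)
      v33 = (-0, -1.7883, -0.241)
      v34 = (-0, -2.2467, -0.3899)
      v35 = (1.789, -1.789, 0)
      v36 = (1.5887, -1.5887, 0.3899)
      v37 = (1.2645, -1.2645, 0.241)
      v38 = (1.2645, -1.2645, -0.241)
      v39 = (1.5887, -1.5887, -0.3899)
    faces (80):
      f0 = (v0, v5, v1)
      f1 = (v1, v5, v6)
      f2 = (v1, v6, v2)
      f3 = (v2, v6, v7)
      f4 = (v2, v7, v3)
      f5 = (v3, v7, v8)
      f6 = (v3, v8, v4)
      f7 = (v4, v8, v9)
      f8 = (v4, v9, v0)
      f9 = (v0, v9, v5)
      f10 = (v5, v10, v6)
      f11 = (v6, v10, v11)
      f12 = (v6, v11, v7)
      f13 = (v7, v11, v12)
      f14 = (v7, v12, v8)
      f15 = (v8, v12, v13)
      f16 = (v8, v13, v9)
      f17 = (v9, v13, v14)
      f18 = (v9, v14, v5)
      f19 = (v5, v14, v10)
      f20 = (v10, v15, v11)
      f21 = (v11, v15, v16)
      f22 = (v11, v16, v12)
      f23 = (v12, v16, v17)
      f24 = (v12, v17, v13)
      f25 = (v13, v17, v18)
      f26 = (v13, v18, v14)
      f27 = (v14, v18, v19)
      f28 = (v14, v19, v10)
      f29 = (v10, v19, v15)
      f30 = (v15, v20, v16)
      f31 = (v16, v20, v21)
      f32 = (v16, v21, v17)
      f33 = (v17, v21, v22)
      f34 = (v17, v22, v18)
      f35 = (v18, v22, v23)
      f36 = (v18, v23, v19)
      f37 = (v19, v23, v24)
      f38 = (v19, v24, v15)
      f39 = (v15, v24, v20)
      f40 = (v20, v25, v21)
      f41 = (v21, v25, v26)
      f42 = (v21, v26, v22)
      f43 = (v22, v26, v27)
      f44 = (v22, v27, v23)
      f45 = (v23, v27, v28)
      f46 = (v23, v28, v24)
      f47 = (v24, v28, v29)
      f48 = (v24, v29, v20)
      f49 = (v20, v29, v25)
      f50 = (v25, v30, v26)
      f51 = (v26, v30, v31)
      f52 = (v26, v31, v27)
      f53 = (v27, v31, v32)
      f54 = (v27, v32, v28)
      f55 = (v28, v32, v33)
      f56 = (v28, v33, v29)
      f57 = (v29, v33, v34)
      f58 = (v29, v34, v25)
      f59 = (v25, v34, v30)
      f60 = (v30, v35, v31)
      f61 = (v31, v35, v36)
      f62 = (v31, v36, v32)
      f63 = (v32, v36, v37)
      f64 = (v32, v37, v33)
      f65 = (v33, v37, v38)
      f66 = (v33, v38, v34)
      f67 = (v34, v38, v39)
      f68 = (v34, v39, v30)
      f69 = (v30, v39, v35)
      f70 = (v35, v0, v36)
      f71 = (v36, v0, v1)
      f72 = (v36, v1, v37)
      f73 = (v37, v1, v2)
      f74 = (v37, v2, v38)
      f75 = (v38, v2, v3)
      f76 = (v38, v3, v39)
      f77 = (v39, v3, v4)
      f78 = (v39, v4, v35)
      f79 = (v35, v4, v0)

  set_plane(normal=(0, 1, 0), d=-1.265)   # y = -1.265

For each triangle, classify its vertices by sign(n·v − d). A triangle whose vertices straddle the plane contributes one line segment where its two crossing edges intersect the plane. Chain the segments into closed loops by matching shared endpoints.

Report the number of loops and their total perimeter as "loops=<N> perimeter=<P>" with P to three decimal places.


Straddling triangles (24 of 80):
  (v20,v25,v21) [+-+] → (-2.00604, -1.265, 0)–(-1.92306, -1.265, 0.114202)  len=0.1412
  (v21,v25,v26) [+--] → (-1.92306, -1.265, 0.114202)–(-1.72277, -1.265, 0.3899)  len=0.3408
  (v21,v26,v22) [+-+] → (-1.72277, -1.265, 0.3899)–(-1.62937, -1.265, 0.359561)  len=0.0982
  (v22,v26,v27) [+-+] → (-1.62937, -1.265, 0.359561)–(-1.265, -1.265, 0.24123)  len=0.3831
  (v24,v28,v29) [++-] → (-1.265, -1.265, -0.24123)–(-1.72277, -1.265, -0.3899)  len=0.4813
  (v24,v29,v20) [+-+] → (-1.72277, -1.265, -0.3899)–(-1.78049, -1.265, -0.310457)  len=0.0982
  (v20,v29,v25) [+--] → (-1.78049, -1.265, -0.310457)–(-2.00604, -1.265, 0)  len=0.3837
  (v26,v31,v27) [--+] → (-1.26386, -1.265, 0.241076)–(-1.265, -1.265, 0.24123)  len=0.0012
  (v27,v31,v32) [+--] → (-1.26386, -1.265, 0.241076)–(-1.26329, -1.265, 0.241)  len=0.0006
  (v27,v32,v28) [+-+] → (-1.26329, -1.265, 0.241)–(-1.26329, -1.265, -0.24054)  len=0.4815
  (v28,v32,v33) [+--] → (-1.26329, -1.265, -0.24054)–(-1.26329, -1.265, -0.241)  len=0.0005
  (v28,v33,v29) [+--] → (-1.26329, -1.265, -0.241)–(-1.265, -1.265, -0.24123)  len=0.0017
  (v32,v36,v37) [--+] → (1.265, -1.265, 0.24123)–(1.26329, -1.265, 0.241)  len=0.0017
  (v32,v37,v33) [-+-] → (1.26329, -1.265, 0.241)–(1.26329, -1.265, 0.24054)  len=0.0005
  (v33,v37,v38) [-++] → (1.26329, -1.265, 0.24054)–(1.26329, -1.265, -0.241)  len=0.4815
  (v33,v38,v34) [-+-] → (1.26329, -1.265, -0.241)–(1.26386, -1.265, -0.241076)  len=0.0006
  (v34,v38,v39) [-+-] → (1.26386, -1.265, -0.241076)–(1.265, -1.265, -0.24123)  len=0.0012
  (v35,v0,v36) [-+-] → (2.00604, -1.265, 0)–(1.78049, -1.265, 0.310457)  len=0.3837
  (v36,v0,v1) [-++] → (1.78049, -1.265, 0.310457)–(1.72277, -1.265, 0.3899)  len=0.0982
  (v36,v1,v37) [-++] → (1.72277, -1.265, 0.3899)–(1.265, -1.265, 0.24123)  len=0.4813
  (v38,v3,v39) [++-] → (1.62937, -1.265, -0.359561)–(1.265, -1.265, -0.24123)  len=0.3831
  (v39,v3,v4) [-++] → (1.62937, -1.265, -0.359561)–(1.72277, -1.265, -0.3899)  len=0.0982
  (v39,v4,v35) [-+-] → (1.72277, -1.265, -0.3899)–(1.92306, -1.265, -0.114202)  len=0.3408
  (v35,v4,v0) [-++] → (1.92306, -1.265, -0.114202)–(2.00604, -1.265, 0)  len=0.1412

Chained into 2 loop(s):
  loop 1: 12 segments, perimeter = 2.4119
  loop 2: 12 segments, perimeter = 2.4119
Total perimeter = 4.824

loops=2 perimeter=4.824


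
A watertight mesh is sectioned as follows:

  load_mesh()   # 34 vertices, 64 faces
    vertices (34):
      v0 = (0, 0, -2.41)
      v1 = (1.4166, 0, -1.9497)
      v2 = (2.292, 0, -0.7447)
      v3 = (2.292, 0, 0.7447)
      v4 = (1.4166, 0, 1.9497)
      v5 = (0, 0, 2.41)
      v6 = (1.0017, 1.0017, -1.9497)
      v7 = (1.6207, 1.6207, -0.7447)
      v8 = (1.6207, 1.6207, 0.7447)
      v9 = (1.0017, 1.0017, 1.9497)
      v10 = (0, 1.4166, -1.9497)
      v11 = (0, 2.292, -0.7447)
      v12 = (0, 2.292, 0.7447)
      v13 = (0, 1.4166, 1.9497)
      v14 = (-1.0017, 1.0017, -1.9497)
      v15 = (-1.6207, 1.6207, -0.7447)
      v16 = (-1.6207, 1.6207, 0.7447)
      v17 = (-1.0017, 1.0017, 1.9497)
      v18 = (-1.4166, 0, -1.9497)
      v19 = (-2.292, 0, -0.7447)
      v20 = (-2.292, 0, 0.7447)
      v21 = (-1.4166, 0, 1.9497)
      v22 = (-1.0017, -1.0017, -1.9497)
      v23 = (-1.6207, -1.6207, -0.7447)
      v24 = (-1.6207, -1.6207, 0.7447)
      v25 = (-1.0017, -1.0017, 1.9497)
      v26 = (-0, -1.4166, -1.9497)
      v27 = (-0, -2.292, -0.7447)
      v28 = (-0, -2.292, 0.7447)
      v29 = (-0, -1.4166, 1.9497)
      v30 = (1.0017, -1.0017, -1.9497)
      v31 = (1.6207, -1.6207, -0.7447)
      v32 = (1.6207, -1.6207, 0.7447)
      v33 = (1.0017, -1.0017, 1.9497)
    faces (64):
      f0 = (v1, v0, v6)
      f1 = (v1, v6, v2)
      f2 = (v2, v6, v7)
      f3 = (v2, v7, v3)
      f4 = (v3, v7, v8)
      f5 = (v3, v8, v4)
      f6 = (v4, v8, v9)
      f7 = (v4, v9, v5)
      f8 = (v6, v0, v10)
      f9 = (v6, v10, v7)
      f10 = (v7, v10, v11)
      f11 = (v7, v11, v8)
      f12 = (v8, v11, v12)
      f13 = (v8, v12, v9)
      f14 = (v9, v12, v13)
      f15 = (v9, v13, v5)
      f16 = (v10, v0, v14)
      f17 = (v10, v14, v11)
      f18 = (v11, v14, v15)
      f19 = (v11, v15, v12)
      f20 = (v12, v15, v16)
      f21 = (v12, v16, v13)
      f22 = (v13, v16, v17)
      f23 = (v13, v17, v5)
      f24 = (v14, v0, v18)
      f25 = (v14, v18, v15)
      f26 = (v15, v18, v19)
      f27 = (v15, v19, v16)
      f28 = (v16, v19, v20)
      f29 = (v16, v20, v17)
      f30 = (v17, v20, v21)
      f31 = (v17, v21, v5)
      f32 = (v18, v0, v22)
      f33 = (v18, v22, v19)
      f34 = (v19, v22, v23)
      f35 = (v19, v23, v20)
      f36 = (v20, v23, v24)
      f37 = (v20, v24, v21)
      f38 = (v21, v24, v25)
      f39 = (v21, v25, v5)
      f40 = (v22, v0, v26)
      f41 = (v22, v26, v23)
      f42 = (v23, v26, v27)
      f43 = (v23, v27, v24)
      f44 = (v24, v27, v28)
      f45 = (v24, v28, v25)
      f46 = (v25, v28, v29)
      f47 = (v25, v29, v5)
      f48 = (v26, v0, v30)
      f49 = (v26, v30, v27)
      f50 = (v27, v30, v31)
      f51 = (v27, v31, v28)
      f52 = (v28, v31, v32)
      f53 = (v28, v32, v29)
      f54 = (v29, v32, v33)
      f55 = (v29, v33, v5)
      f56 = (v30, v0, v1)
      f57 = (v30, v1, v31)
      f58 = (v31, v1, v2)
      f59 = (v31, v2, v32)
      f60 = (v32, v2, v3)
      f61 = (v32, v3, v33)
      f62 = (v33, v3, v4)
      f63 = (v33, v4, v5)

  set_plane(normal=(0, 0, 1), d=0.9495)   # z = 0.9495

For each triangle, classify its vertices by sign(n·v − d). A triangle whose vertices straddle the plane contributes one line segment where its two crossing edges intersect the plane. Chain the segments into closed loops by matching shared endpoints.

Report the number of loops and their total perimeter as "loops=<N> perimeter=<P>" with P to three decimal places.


loops=1 perimeter=13.123

Straddling triangles (16 of 64):
  (v3,v8,v4) [--+] → (1.58601, 1.34525, 0.9495)–(2.14322, 0, 0.9495)  len=1.4561
  (v4,v8,v9) [+-+] → (1.58601, 1.34525, 0.9495)–(1.5155, 1.5155, 0.9495)  len=0.1843
  (v8,v12,v9) [--+] → (0.170247, 2.0727, 0.9495)–(1.5155, 1.5155, 0.9495)  len=1.4561
  (v9,v12,v13) [+-+] → (0.170247, 2.0727, 0.9495)–(0, 2.14322, 0.9495)  len=0.1843
  (v12,v16,v13) [--+] → (-1.34525, 1.58601, 0.9495)–(0, 2.14322, 0.9495)  len=1.4561
  (v13,v16,v17) [+-+] → (-1.34525, 1.58601, 0.9495)–(-1.5155, 1.5155, 0.9495)  len=0.1843
  (v16,v20,v17) [--+] → (-2.0727, 0.170247, 0.9495)–(-1.5155, 1.5155, 0.9495)  len=1.4561
  (v17,v20,v21) [+-+] → (-2.0727, 0.170247, 0.9495)–(-2.14322, 0, 0.9495)  len=0.1843
  (v20,v24,v21) [--+] → (-1.58601, -1.34525, 0.9495)–(-2.14322, 0, 0.9495)  len=1.4561
  (v21,v24,v25) [+-+] → (-1.58601, -1.34525, 0.9495)–(-1.5155, -1.5155, 0.9495)  len=0.1843
  (v24,v28,v25) [--+] → (-0.170247, -2.0727, 0.9495)–(-1.5155, -1.5155, 0.9495)  len=1.4561
  (v25,v28,v29) [+-+] → (-0.170247, -2.0727, 0.9495)–(0, -2.14322, 0.9495)  len=0.1843
  (v28,v32,v29) [--+] → (1.34525, -1.58601, 0.9495)–(0, -2.14322, 0.9495)  len=1.4561
  (v29,v32,v33) [+-+] → (1.34525, -1.58601, 0.9495)–(1.5155, -1.5155, 0.9495)  len=0.1843
  (v32,v3,v33) [--+] → (2.0727, -0.170247, 0.9495)–(1.5155, -1.5155, 0.9495)  len=1.4561
  (v33,v3,v4) [+-+] → (2.0727, -0.170247, 0.9495)–(2.14322, 0, 0.9495)  len=0.1843

Chained into 1 loop(s):
  loop 1: 16 segments, perimeter = 13.1228
Total perimeter = 13.123


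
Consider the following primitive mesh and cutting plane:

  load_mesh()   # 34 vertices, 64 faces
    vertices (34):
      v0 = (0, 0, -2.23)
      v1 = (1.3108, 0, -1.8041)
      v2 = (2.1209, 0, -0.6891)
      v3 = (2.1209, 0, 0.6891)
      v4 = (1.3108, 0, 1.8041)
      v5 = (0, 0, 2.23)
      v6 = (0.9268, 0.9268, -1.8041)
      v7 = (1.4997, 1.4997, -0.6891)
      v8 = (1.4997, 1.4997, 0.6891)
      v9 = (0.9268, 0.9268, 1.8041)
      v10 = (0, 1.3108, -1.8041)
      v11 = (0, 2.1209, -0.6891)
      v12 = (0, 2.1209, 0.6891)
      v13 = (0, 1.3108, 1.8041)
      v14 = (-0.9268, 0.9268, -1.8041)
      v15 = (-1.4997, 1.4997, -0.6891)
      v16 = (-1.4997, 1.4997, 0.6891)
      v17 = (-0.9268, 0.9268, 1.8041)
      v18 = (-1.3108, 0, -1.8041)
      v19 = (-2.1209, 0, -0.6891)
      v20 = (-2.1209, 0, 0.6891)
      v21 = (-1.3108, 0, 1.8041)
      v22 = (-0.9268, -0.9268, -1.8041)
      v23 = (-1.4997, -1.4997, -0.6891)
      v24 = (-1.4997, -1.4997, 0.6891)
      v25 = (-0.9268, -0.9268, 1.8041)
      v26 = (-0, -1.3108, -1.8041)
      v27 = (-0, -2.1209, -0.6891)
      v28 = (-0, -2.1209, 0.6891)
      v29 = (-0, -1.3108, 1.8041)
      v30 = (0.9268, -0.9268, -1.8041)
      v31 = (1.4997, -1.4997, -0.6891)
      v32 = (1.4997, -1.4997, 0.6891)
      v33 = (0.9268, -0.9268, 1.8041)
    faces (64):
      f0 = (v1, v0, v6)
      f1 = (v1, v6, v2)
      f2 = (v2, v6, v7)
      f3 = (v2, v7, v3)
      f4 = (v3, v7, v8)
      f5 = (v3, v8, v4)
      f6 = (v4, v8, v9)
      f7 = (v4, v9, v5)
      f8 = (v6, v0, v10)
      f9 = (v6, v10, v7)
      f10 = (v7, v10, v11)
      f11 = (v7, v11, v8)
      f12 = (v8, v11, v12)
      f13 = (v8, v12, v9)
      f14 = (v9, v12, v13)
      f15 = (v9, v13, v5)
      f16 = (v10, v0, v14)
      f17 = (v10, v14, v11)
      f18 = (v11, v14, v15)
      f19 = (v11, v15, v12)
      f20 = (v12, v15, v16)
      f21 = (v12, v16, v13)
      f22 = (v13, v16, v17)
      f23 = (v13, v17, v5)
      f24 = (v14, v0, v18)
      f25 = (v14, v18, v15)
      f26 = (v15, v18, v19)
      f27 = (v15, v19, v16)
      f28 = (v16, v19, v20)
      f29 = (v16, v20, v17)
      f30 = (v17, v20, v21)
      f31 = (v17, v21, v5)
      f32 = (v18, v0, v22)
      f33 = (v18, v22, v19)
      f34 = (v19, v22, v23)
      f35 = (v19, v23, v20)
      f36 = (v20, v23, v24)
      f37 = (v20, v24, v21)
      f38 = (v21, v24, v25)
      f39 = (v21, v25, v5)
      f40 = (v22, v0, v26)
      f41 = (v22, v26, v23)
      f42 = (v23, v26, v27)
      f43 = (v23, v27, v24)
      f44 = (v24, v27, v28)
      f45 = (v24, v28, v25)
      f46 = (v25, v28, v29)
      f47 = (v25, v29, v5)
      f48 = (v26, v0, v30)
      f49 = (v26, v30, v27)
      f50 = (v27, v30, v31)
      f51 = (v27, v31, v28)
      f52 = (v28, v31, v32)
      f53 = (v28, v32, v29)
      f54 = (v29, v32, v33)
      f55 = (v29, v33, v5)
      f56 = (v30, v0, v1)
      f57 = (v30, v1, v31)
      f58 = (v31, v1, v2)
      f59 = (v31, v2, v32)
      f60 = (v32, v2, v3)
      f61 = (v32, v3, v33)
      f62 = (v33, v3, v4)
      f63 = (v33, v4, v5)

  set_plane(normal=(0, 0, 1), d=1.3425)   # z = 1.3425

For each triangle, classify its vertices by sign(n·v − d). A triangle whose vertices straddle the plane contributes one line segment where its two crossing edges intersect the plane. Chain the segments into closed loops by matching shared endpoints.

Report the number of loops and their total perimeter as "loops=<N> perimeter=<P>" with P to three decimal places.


Straddling triangles (16 of 64):
  (v3,v8,v4) [--+] → (1.389, 0.620862, 1.3425)–(1.64617, 0, 1.3425)  len=0.6720
  (v4,v8,v9) [+-+] → (1.389, 0.620862, 1.3425)–(1.16398, 1.16398, 1.3425)  len=0.5879
  (v8,v12,v9) [--+] → (0.543113, 1.42115, 1.3425)–(1.16398, 1.16398, 1.3425)  len=0.6720
  (v9,v12,v13) [+-+] → (0.543113, 1.42115, 1.3425)–(0, 1.64617, 1.3425)  len=0.5879
  (v12,v16,v13) [--+] → (-0.620862, 1.389, 1.3425)–(0, 1.64617, 1.3425)  len=0.6720
  (v13,v16,v17) [+-+] → (-0.620862, 1.389, 1.3425)–(-1.16398, 1.16398, 1.3425)  len=0.5879
  (v16,v20,v17) [--+] → (-1.42115, 0.543113, 1.3425)–(-1.16398, 1.16398, 1.3425)  len=0.6720
  (v17,v20,v21) [+-+] → (-1.42115, 0.543113, 1.3425)–(-1.64617, 0, 1.3425)  len=0.5879
  (v20,v24,v21) [--+] → (-1.389, -0.620862, 1.3425)–(-1.64617, 0, 1.3425)  len=0.6720
  (v21,v24,v25) [+-+] → (-1.389, -0.620862, 1.3425)–(-1.16398, -1.16398, 1.3425)  len=0.5879
  (v24,v28,v25) [--+] → (-0.543113, -1.42115, 1.3425)–(-1.16398, -1.16398, 1.3425)  len=0.6720
  (v25,v28,v29) [+-+] → (-0.543113, -1.42115, 1.3425)–(0, -1.64617, 1.3425)  len=0.5879
  (v28,v32,v29) [--+] → (0.620862, -1.389, 1.3425)–(0, -1.64617, 1.3425)  len=0.6720
  (v29,v32,v33) [+-+] → (0.620862, -1.389, 1.3425)–(1.16398, -1.16398, 1.3425)  len=0.5879
  (v32,v3,v33) [--+] → (1.42115, -0.543113, 1.3425)–(1.16398, -1.16398, 1.3425)  len=0.6720
  (v33,v3,v4) [+-+] → (1.42115, -0.543113, 1.3425)–(1.64617, 0, 1.3425)  len=0.5879

Chained into 1 loop(s):
  loop 1: 16 segments, perimeter = 10.0792
Total perimeter = 10.079

loops=1 perimeter=10.079


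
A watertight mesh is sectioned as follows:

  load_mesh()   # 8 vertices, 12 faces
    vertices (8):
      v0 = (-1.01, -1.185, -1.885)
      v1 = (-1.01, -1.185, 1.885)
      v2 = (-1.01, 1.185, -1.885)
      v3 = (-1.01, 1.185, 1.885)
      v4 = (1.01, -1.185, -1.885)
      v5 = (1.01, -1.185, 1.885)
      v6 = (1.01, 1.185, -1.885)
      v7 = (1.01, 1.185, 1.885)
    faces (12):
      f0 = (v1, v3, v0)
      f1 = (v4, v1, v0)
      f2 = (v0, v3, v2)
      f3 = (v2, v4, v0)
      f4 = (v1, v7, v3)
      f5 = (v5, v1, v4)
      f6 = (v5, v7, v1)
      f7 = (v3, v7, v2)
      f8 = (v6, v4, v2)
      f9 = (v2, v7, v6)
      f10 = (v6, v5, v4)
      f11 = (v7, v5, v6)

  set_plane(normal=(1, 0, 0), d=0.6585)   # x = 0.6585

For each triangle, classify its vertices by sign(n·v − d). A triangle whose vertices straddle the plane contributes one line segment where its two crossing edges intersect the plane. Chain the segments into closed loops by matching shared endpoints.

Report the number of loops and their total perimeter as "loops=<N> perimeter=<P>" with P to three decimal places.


Straddling triangles (8 of 12):
  (v4,v1,v0) [+--] → (0.6585, -1.185, -1.22898)–(0.6585, -1.185, -1.885)  len=0.6560
  (v2,v4,v0) [-+-] → (0.6585, -0.772597, -1.885)–(0.6585, -1.185, -1.885)  len=0.4124
  (v1,v7,v3) [-+-] → (0.6585, 0.772597, 1.885)–(0.6585, 1.185, 1.885)  len=0.4124
  (v5,v1,v4) [+-+] → (0.6585, -1.185, 1.885)–(0.6585, -1.185, -1.22898)  len=3.1140
  (v5,v7,v1) [++-] → (0.6585, 0.772597, 1.885)–(0.6585, -1.185, 1.885)  len=1.9576
  (v3,v7,v2) [-+-] → (0.6585, 1.185, 1.885)–(0.6585, 1.185, 1.22898)  len=0.6560
  (v6,v4,v2) [++-] → (0.6585, -0.772597, -1.885)–(0.6585, 1.185, -1.885)  len=1.9576
  (v2,v7,v6) [-++] → (0.6585, 1.185, 1.22898)–(0.6585, 1.185, -1.885)  len=3.1140

Chained into 1 loop(s):
  loop 1: 8 segments, perimeter = 12.2800
Total perimeter = 12.280

loops=1 perimeter=12.280


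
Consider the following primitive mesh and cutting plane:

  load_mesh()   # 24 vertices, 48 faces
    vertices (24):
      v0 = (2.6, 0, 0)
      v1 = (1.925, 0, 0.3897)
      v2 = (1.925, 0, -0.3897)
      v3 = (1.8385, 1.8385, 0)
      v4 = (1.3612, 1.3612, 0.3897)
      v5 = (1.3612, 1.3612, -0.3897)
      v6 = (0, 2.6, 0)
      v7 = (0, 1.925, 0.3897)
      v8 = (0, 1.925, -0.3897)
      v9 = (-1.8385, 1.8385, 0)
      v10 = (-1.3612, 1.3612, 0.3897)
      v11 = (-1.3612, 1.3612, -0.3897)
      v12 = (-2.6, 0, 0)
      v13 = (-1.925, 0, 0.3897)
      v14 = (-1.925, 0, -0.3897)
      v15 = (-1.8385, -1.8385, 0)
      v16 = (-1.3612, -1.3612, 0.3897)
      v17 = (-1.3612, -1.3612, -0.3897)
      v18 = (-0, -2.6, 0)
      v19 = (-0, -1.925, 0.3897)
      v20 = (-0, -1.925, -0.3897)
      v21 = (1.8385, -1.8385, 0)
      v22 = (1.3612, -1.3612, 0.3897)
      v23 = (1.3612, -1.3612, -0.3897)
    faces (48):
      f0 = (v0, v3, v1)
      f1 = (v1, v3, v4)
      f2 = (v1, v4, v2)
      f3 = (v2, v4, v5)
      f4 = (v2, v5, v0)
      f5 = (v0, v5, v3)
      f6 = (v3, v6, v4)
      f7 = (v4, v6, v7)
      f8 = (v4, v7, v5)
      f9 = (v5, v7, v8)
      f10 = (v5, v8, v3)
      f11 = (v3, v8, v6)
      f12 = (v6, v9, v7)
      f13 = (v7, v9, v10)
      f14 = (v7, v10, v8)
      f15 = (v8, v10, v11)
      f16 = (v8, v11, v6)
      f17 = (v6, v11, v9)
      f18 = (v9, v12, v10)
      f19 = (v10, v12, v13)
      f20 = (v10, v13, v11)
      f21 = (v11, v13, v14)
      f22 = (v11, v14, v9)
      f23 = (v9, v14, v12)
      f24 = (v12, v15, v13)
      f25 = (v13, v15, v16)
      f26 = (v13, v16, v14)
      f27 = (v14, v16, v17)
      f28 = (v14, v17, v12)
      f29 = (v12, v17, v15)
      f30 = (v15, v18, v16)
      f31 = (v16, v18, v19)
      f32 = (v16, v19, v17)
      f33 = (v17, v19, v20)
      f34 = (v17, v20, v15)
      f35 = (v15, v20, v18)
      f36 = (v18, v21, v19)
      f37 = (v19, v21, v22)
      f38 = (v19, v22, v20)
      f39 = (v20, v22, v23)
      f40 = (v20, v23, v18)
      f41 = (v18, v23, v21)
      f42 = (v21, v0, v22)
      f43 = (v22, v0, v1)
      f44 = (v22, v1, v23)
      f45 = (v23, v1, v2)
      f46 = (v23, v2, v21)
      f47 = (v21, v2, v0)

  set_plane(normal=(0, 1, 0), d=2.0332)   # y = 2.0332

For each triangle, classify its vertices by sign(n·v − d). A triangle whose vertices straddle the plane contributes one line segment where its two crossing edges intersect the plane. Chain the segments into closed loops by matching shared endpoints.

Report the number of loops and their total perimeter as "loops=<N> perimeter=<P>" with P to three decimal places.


Straddling triangles (6 of 48):
  (v3,v6,v4) [-+-] → (1.36843, 2.0332, 0)–(0.622803, 2.0332, 0.178303)  len=0.7667
  (v4,v6,v7) [-+-] → (0.622803, 2.0332, 0.178303)–(0, 2.0332, 0.327233)  len=0.6404
  (v3,v8,v6) [--+] → (0, 2.0332, -0.327233)–(1.36843, 2.0332, 0)  len=1.4070
  (v6,v9,v7) [+--] → (-1.36843, 2.0332, 0)–(0, 2.0332, 0.327233)  len=1.4070
  (v8,v11,v6) [--+] → (-0.622803, 2.0332, -0.178303)–(0, 2.0332, -0.327233)  len=0.6404
  (v6,v11,v9) [+--] → (-0.622803, 2.0332, -0.178303)–(-1.36843, 2.0332, 0)  len=0.7667

Chained into 1 loop(s):
  loop 1: 6 segments, perimeter = 5.6281
Total perimeter = 5.628

loops=1 perimeter=5.628


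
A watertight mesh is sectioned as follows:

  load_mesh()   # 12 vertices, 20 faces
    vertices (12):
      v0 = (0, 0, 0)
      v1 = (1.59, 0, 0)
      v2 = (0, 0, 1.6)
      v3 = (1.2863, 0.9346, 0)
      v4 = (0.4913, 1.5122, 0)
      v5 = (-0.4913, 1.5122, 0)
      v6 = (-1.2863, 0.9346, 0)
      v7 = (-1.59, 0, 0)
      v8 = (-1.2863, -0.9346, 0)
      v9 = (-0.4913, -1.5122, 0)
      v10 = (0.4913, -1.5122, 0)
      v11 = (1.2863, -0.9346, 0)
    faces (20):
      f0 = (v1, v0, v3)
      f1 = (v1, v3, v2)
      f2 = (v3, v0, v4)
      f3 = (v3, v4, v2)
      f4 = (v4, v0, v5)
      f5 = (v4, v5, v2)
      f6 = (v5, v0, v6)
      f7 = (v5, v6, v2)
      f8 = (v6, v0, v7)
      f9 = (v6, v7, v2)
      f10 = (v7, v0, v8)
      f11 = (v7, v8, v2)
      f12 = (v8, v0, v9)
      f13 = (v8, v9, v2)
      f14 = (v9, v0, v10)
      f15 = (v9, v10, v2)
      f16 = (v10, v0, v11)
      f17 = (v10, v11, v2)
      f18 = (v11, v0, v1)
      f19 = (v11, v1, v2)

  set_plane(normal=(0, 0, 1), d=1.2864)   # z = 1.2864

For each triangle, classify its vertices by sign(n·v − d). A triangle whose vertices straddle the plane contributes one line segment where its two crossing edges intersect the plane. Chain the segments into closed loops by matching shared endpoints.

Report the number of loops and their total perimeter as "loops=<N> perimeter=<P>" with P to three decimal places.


Straddling triangles (10 of 20):
  (v1,v3,v2) [--+] → (0.252115, 0.183182, 1.2864)–(0.31164, 0, 1.2864)  len=0.1926
  (v3,v4,v2) [--+] → (0.0962948, 0.296391, 1.2864)–(0.252115, 0.183182, 1.2864)  len=0.1926
  (v4,v5,v2) [--+] → (-0.0962948, 0.296391, 1.2864)–(0.0962948, 0.296391, 1.2864)  len=0.1926
  (v5,v6,v2) [--+] → (-0.252115, 0.183182, 1.2864)–(-0.0962948, 0.296391, 1.2864)  len=0.1926
  (v6,v7,v2) [--+] → (-0.31164, 0, 1.2864)–(-0.252115, 0.183182, 1.2864)  len=0.1926
  (v7,v8,v2) [--+] → (-0.252115, -0.183182, 1.2864)–(-0.31164, 0, 1.2864)  len=0.1926
  (v8,v9,v2) [--+] → (-0.0962948, -0.296391, 1.2864)–(-0.252115, -0.183182, 1.2864)  len=0.1926
  (v9,v10,v2) [--+] → (0.0962948, -0.296391, 1.2864)–(-0.0962948, -0.296391, 1.2864)  len=0.1926
  (v10,v11,v2) [--+] → (0.252115, -0.183182, 1.2864)–(0.0962948, -0.296391, 1.2864)  len=0.1926
  (v11,v1,v2) [--+] → (0.31164, 0, 1.2864)–(0.252115, -0.183182, 1.2864)  len=0.1926

Chained into 1 loop(s):
  loop 1: 10 segments, perimeter = 1.9260
Total perimeter = 1.926

loops=1 perimeter=1.926


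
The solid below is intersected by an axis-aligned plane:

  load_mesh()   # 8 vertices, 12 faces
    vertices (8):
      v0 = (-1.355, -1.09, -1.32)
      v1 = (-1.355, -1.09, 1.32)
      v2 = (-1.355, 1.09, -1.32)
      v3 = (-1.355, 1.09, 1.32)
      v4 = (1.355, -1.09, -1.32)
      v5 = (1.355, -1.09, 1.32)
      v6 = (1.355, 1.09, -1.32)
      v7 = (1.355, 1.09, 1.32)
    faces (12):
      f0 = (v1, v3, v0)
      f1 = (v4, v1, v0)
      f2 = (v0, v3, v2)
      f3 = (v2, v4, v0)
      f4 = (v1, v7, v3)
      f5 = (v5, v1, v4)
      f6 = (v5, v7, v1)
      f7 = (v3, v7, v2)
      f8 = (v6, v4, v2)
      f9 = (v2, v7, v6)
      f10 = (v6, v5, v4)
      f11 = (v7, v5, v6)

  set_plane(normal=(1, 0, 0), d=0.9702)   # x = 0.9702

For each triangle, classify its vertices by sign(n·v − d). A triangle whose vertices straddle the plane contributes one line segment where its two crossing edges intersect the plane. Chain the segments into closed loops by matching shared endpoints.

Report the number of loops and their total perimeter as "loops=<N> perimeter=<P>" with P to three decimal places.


loops=1 perimeter=9.640

Straddling triangles (8 of 12):
  (v4,v1,v0) [+--] → (0.9702, -1.09, -0.945139)–(0.9702, -1.09, -1.32)  len=0.3749
  (v2,v4,v0) [-+-] → (0.9702, -0.780456, -1.32)–(0.9702, -1.09, -1.32)  len=0.3095
  (v1,v7,v3) [-+-] → (0.9702, 0.780456, 1.32)–(0.9702, 1.09, 1.32)  len=0.3095
  (v5,v1,v4) [+-+] → (0.9702, -1.09, 1.32)–(0.9702, -1.09, -0.945139)  len=2.2651
  (v5,v7,v1) [++-] → (0.9702, 0.780456, 1.32)–(0.9702, -1.09, 1.32)  len=1.8705
  (v3,v7,v2) [-+-] → (0.9702, 1.09, 1.32)–(0.9702, 1.09, 0.945139)  len=0.3749
  (v6,v4,v2) [++-] → (0.9702, -0.780456, -1.32)–(0.9702, 1.09, -1.32)  len=1.8705
  (v2,v7,v6) [-++] → (0.9702, 1.09, 0.945139)–(0.9702, 1.09, -1.32)  len=2.2651

Chained into 1 loop(s):
  loop 1: 8 segments, perimeter = 9.6400
Total perimeter = 9.640


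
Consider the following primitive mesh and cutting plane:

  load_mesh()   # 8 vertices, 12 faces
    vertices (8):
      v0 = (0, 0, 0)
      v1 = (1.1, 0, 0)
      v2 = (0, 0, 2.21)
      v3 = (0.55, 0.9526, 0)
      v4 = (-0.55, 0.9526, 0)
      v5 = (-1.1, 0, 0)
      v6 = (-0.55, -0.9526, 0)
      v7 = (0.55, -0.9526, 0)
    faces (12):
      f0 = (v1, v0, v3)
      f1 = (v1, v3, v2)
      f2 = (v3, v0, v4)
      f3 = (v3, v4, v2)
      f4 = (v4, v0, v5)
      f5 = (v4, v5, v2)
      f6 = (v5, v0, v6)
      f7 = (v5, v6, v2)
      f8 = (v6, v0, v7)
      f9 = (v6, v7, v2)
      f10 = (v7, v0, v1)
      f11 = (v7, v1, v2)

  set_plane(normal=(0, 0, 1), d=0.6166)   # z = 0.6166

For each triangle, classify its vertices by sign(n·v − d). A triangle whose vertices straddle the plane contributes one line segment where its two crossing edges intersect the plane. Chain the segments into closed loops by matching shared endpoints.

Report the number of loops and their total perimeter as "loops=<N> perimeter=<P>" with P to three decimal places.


Straddling triangles (6 of 12):
  (v1,v3,v2) [--+] → (0.396548, 0.68682, 0.6166)–(0.793095, 0, 0.6166)  len=0.7931
  (v3,v4,v2) [--+] → (-0.396548, 0.68682, 0.6166)–(0.396548, 0.68682, 0.6166)  len=0.7931
  (v4,v5,v2) [--+] → (-0.793095, 0, 0.6166)–(-0.396548, 0.68682, 0.6166)  len=0.7931
  (v5,v6,v2) [--+] → (-0.396548, -0.68682, 0.6166)–(-0.793095, 0, 0.6166)  len=0.7931
  (v6,v7,v2) [--+] → (0.396548, -0.68682, 0.6166)–(-0.396548, -0.68682, 0.6166)  len=0.7931
  (v7,v1,v2) [--+] → (0.793095, 0, 0.6166)–(0.396548, -0.68682, 0.6166)  len=0.7931

Chained into 1 loop(s):
  loop 1: 6 segments, perimeter = 4.7585
Total perimeter = 4.759

loops=1 perimeter=4.759
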